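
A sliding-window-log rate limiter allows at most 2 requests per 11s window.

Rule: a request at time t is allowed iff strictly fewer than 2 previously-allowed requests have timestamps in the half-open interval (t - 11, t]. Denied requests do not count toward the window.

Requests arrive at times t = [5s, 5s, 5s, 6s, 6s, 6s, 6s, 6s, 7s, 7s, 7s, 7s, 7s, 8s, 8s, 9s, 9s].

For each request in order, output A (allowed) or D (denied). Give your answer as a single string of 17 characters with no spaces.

Answer: AADDDDDDDDDDDDDDD

Derivation:
Tracking allowed requests in the window:
  req#1 t=5s: ALLOW
  req#2 t=5s: ALLOW
  req#3 t=5s: DENY
  req#4 t=6s: DENY
  req#5 t=6s: DENY
  req#6 t=6s: DENY
  req#7 t=6s: DENY
  req#8 t=6s: DENY
  req#9 t=7s: DENY
  req#10 t=7s: DENY
  req#11 t=7s: DENY
  req#12 t=7s: DENY
  req#13 t=7s: DENY
  req#14 t=8s: DENY
  req#15 t=8s: DENY
  req#16 t=9s: DENY
  req#17 t=9s: DENY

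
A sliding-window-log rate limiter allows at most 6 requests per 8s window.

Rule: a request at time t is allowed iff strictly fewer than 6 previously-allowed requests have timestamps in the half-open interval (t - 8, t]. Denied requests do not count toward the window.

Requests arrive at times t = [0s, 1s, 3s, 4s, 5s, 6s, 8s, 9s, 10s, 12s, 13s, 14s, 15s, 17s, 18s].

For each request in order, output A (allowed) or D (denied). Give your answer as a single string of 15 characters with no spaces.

Answer: AAAAAAAADAAAAAA

Derivation:
Tracking allowed requests in the window:
  req#1 t=0s: ALLOW
  req#2 t=1s: ALLOW
  req#3 t=3s: ALLOW
  req#4 t=4s: ALLOW
  req#5 t=5s: ALLOW
  req#6 t=6s: ALLOW
  req#7 t=8s: ALLOW
  req#8 t=9s: ALLOW
  req#9 t=10s: DENY
  req#10 t=12s: ALLOW
  req#11 t=13s: ALLOW
  req#12 t=14s: ALLOW
  req#13 t=15s: ALLOW
  req#14 t=17s: ALLOW
  req#15 t=18s: ALLOW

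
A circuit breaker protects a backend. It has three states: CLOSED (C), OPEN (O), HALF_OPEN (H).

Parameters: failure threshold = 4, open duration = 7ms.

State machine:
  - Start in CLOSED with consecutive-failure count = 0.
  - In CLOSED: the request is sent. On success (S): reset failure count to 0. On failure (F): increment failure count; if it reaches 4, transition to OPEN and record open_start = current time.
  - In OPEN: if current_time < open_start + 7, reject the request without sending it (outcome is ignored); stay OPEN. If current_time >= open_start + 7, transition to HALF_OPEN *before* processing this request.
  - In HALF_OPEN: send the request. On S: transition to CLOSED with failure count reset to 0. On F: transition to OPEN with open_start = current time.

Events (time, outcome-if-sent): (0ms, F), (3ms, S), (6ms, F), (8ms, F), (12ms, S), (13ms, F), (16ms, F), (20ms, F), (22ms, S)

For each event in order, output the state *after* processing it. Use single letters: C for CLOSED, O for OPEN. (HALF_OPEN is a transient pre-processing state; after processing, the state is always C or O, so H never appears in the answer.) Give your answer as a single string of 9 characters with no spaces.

Answer: CCCCCCCCC

Derivation:
State after each event:
  event#1 t=0ms outcome=F: state=CLOSED
  event#2 t=3ms outcome=S: state=CLOSED
  event#3 t=6ms outcome=F: state=CLOSED
  event#4 t=8ms outcome=F: state=CLOSED
  event#5 t=12ms outcome=S: state=CLOSED
  event#6 t=13ms outcome=F: state=CLOSED
  event#7 t=16ms outcome=F: state=CLOSED
  event#8 t=20ms outcome=F: state=CLOSED
  event#9 t=22ms outcome=S: state=CLOSED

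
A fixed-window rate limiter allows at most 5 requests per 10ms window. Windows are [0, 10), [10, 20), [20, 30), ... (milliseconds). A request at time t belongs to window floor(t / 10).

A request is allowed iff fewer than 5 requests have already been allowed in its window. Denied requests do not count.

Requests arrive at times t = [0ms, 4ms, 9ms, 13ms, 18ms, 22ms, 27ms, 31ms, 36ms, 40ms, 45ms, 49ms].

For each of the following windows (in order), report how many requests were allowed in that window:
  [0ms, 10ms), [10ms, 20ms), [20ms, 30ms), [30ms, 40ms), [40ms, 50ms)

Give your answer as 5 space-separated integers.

Answer: 3 2 2 2 3

Derivation:
Processing requests:
  req#1 t=0ms (window 0): ALLOW
  req#2 t=4ms (window 0): ALLOW
  req#3 t=9ms (window 0): ALLOW
  req#4 t=13ms (window 1): ALLOW
  req#5 t=18ms (window 1): ALLOW
  req#6 t=22ms (window 2): ALLOW
  req#7 t=27ms (window 2): ALLOW
  req#8 t=31ms (window 3): ALLOW
  req#9 t=36ms (window 3): ALLOW
  req#10 t=40ms (window 4): ALLOW
  req#11 t=45ms (window 4): ALLOW
  req#12 t=49ms (window 4): ALLOW

Allowed counts by window: 3 2 2 2 3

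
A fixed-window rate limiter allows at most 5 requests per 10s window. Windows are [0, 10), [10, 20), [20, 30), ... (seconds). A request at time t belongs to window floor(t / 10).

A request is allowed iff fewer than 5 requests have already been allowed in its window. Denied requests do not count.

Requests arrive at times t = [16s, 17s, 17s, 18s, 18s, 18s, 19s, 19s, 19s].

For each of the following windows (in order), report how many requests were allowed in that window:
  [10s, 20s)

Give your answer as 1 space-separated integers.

Processing requests:
  req#1 t=16s (window 1): ALLOW
  req#2 t=17s (window 1): ALLOW
  req#3 t=17s (window 1): ALLOW
  req#4 t=18s (window 1): ALLOW
  req#5 t=18s (window 1): ALLOW
  req#6 t=18s (window 1): DENY
  req#7 t=19s (window 1): DENY
  req#8 t=19s (window 1): DENY
  req#9 t=19s (window 1): DENY

Allowed counts by window: 5

Answer: 5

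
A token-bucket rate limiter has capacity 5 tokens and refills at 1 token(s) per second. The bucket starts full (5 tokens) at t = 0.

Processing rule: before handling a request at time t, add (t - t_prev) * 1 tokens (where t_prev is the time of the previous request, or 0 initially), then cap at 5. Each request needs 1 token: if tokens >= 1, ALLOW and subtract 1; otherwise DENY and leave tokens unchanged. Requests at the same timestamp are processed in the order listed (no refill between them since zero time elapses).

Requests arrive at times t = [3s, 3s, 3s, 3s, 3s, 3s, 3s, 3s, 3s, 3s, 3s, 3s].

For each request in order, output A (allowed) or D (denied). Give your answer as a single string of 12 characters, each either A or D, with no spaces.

Simulating step by step:
  req#1 t=3s: ALLOW
  req#2 t=3s: ALLOW
  req#3 t=3s: ALLOW
  req#4 t=3s: ALLOW
  req#5 t=3s: ALLOW
  req#6 t=3s: DENY
  req#7 t=3s: DENY
  req#8 t=3s: DENY
  req#9 t=3s: DENY
  req#10 t=3s: DENY
  req#11 t=3s: DENY
  req#12 t=3s: DENY

Answer: AAAAADDDDDDD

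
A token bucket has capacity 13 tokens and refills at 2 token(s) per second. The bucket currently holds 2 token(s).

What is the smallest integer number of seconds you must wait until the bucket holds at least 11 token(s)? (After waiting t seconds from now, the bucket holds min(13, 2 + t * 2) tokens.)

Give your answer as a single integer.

Answer: 5

Derivation:
Need 2 + t * 2 >= 11, so t >= 9/2.
Smallest integer t = ceil(9/2) = 5.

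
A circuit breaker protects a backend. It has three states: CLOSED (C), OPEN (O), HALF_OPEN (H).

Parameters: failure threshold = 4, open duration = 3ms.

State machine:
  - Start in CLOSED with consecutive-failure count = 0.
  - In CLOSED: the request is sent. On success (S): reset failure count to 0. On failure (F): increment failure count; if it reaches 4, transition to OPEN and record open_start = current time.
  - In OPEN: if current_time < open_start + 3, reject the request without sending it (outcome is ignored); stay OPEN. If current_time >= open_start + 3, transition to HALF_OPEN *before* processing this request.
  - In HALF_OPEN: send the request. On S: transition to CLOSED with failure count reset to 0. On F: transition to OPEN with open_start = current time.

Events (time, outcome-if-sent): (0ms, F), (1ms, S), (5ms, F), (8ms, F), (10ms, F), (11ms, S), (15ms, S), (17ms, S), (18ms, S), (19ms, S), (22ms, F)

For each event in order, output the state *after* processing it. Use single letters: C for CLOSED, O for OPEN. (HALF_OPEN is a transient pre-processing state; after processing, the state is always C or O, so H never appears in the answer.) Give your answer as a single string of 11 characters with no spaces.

State after each event:
  event#1 t=0ms outcome=F: state=CLOSED
  event#2 t=1ms outcome=S: state=CLOSED
  event#3 t=5ms outcome=F: state=CLOSED
  event#4 t=8ms outcome=F: state=CLOSED
  event#5 t=10ms outcome=F: state=CLOSED
  event#6 t=11ms outcome=S: state=CLOSED
  event#7 t=15ms outcome=S: state=CLOSED
  event#8 t=17ms outcome=S: state=CLOSED
  event#9 t=18ms outcome=S: state=CLOSED
  event#10 t=19ms outcome=S: state=CLOSED
  event#11 t=22ms outcome=F: state=CLOSED

Answer: CCCCCCCCCCC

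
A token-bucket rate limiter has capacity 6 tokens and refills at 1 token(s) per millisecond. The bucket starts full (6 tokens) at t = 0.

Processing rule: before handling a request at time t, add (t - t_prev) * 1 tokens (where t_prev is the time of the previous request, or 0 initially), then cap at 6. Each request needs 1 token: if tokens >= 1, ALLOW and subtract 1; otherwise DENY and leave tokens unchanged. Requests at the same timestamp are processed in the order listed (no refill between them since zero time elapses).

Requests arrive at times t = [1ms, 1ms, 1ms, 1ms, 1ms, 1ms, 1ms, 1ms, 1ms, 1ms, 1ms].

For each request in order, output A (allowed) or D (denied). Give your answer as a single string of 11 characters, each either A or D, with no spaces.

Simulating step by step:
  req#1 t=1ms: ALLOW
  req#2 t=1ms: ALLOW
  req#3 t=1ms: ALLOW
  req#4 t=1ms: ALLOW
  req#5 t=1ms: ALLOW
  req#6 t=1ms: ALLOW
  req#7 t=1ms: DENY
  req#8 t=1ms: DENY
  req#9 t=1ms: DENY
  req#10 t=1ms: DENY
  req#11 t=1ms: DENY

Answer: AAAAAADDDDD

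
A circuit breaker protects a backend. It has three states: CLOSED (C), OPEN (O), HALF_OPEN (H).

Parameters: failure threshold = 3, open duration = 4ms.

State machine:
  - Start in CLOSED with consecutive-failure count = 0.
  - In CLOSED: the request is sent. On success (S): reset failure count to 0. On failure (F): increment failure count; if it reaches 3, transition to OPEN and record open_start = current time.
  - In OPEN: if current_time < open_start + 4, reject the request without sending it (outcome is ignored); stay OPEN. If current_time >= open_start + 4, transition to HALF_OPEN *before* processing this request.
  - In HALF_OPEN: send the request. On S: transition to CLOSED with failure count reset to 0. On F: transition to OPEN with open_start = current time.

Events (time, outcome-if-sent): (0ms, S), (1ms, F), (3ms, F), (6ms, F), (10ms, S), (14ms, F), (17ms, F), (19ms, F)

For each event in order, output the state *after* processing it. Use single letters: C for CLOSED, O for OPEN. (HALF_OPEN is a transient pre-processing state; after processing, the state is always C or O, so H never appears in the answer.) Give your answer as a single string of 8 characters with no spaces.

State after each event:
  event#1 t=0ms outcome=S: state=CLOSED
  event#2 t=1ms outcome=F: state=CLOSED
  event#3 t=3ms outcome=F: state=CLOSED
  event#4 t=6ms outcome=F: state=OPEN
  event#5 t=10ms outcome=S: state=CLOSED
  event#6 t=14ms outcome=F: state=CLOSED
  event#7 t=17ms outcome=F: state=CLOSED
  event#8 t=19ms outcome=F: state=OPEN

Answer: CCCOCCCO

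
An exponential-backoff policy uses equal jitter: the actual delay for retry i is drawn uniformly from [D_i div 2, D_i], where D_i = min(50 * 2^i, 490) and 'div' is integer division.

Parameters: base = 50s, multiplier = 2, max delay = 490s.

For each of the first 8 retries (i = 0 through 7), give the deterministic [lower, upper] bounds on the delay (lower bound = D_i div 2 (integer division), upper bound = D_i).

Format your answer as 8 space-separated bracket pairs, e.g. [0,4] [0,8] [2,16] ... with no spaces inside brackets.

Computing bounds per retry:
  i=0: D_i=min(50*2^0,490)=50, bounds=[25,50]
  i=1: D_i=min(50*2^1,490)=100, bounds=[50,100]
  i=2: D_i=min(50*2^2,490)=200, bounds=[100,200]
  i=3: D_i=min(50*2^3,490)=400, bounds=[200,400]
  i=4: D_i=min(50*2^4,490)=490, bounds=[245,490]
  i=5: D_i=min(50*2^5,490)=490, bounds=[245,490]
  i=6: D_i=min(50*2^6,490)=490, bounds=[245,490]
  i=7: D_i=min(50*2^7,490)=490, bounds=[245,490]

Answer: [25,50] [50,100] [100,200] [200,400] [245,490] [245,490] [245,490] [245,490]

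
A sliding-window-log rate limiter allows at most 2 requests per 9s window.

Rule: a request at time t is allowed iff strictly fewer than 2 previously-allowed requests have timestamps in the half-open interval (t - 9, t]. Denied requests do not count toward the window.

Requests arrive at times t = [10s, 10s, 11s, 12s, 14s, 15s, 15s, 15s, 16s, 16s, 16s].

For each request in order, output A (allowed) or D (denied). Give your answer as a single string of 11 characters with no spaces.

Tracking allowed requests in the window:
  req#1 t=10s: ALLOW
  req#2 t=10s: ALLOW
  req#3 t=11s: DENY
  req#4 t=12s: DENY
  req#5 t=14s: DENY
  req#6 t=15s: DENY
  req#7 t=15s: DENY
  req#8 t=15s: DENY
  req#9 t=16s: DENY
  req#10 t=16s: DENY
  req#11 t=16s: DENY

Answer: AADDDDDDDDD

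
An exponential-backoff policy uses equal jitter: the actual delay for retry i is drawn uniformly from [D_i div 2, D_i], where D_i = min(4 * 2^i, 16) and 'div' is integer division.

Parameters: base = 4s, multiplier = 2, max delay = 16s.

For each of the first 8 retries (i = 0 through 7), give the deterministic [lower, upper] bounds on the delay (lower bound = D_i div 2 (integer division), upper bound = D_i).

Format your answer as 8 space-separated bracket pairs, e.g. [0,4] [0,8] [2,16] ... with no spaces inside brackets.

Answer: [2,4] [4,8] [8,16] [8,16] [8,16] [8,16] [8,16] [8,16]

Derivation:
Computing bounds per retry:
  i=0: D_i=min(4*2^0,16)=4, bounds=[2,4]
  i=1: D_i=min(4*2^1,16)=8, bounds=[4,8]
  i=2: D_i=min(4*2^2,16)=16, bounds=[8,16]
  i=3: D_i=min(4*2^3,16)=16, bounds=[8,16]
  i=4: D_i=min(4*2^4,16)=16, bounds=[8,16]
  i=5: D_i=min(4*2^5,16)=16, bounds=[8,16]
  i=6: D_i=min(4*2^6,16)=16, bounds=[8,16]
  i=7: D_i=min(4*2^7,16)=16, bounds=[8,16]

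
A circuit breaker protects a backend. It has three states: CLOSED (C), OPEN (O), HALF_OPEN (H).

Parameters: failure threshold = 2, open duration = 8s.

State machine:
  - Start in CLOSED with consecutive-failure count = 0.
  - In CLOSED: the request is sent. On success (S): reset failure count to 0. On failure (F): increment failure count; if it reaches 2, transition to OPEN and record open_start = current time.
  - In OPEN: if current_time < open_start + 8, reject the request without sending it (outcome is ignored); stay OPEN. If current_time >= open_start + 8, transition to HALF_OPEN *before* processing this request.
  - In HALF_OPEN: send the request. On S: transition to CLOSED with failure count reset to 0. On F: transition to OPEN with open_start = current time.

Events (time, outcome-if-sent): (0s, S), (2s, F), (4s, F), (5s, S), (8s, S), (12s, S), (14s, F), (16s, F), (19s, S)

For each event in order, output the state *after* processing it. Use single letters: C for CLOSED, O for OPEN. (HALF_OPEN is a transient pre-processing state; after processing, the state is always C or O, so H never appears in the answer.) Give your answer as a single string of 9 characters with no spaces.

State after each event:
  event#1 t=0s outcome=S: state=CLOSED
  event#2 t=2s outcome=F: state=CLOSED
  event#3 t=4s outcome=F: state=OPEN
  event#4 t=5s outcome=S: state=OPEN
  event#5 t=8s outcome=S: state=OPEN
  event#6 t=12s outcome=S: state=CLOSED
  event#7 t=14s outcome=F: state=CLOSED
  event#8 t=16s outcome=F: state=OPEN
  event#9 t=19s outcome=S: state=OPEN

Answer: CCOOOCCOO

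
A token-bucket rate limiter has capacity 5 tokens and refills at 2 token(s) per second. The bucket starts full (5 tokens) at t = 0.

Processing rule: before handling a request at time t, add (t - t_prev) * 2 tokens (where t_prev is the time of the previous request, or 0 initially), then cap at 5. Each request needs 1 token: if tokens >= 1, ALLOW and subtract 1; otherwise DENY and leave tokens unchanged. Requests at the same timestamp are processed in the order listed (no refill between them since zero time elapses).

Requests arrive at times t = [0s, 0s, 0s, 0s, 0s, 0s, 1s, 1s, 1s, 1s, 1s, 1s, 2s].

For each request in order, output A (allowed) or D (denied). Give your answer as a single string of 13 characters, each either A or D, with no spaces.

Simulating step by step:
  req#1 t=0s: ALLOW
  req#2 t=0s: ALLOW
  req#3 t=0s: ALLOW
  req#4 t=0s: ALLOW
  req#5 t=0s: ALLOW
  req#6 t=0s: DENY
  req#7 t=1s: ALLOW
  req#8 t=1s: ALLOW
  req#9 t=1s: DENY
  req#10 t=1s: DENY
  req#11 t=1s: DENY
  req#12 t=1s: DENY
  req#13 t=2s: ALLOW

Answer: AAAAADAADDDDA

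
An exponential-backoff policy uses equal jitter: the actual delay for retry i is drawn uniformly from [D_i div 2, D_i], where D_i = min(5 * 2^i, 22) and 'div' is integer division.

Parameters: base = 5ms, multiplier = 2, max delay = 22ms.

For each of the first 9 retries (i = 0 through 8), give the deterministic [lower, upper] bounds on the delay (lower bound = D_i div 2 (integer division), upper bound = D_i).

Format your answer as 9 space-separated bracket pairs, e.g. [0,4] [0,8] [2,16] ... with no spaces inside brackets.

Computing bounds per retry:
  i=0: D_i=min(5*2^0,22)=5, bounds=[2,5]
  i=1: D_i=min(5*2^1,22)=10, bounds=[5,10]
  i=2: D_i=min(5*2^2,22)=20, bounds=[10,20]
  i=3: D_i=min(5*2^3,22)=22, bounds=[11,22]
  i=4: D_i=min(5*2^4,22)=22, bounds=[11,22]
  i=5: D_i=min(5*2^5,22)=22, bounds=[11,22]
  i=6: D_i=min(5*2^6,22)=22, bounds=[11,22]
  i=7: D_i=min(5*2^7,22)=22, bounds=[11,22]
  i=8: D_i=min(5*2^8,22)=22, bounds=[11,22]

Answer: [2,5] [5,10] [10,20] [11,22] [11,22] [11,22] [11,22] [11,22] [11,22]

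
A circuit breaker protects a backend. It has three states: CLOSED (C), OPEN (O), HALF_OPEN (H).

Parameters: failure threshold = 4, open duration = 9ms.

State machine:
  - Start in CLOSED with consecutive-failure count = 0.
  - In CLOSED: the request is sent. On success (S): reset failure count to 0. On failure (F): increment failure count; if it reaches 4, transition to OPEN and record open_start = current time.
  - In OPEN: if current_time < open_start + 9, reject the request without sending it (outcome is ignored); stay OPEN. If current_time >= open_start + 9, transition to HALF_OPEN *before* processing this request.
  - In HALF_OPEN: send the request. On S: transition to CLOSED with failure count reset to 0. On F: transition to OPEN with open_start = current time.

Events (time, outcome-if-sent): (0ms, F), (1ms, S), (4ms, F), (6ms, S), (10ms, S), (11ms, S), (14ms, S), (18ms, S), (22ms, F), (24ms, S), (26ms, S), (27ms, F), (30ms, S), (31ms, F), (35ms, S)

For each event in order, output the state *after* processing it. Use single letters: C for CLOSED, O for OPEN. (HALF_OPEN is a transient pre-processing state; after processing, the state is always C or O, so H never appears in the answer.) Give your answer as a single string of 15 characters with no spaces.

State after each event:
  event#1 t=0ms outcome=F: state=CLOSED
  event#2 t=1ms outcome=S: state=CLOSED
  event#3 t=4ms outcome=F: state=CLOSED
  event#4 t=6ms outcome=S: state=CLOSED
  event#5 t=10ms outcome=S: state=CLOSED
  event#6 t=11ms outcome=S: state=CLOSED
  event#7 t=14ms outcome=S: state=CLOSED
  event#8 t=18ms outcome=S: state=CLOSED
  event#9 t=22ms outcome=F: state=CLOSED
  event#10 t=24ms outcome=S: state=CLOSED
  event#11 t=26ms outcome=S: state=CLOSED
  event#12 t=27ms outcome=F: state=CLOSED
  event#13 t=30ms outcome=S: state=CLOSED
  event#14 t=31ms outcome=F: state=CLOSED
  event#15 t=35ms outcome=S: state=CLOSED

Answer: CCCCCCCCCCCCCCC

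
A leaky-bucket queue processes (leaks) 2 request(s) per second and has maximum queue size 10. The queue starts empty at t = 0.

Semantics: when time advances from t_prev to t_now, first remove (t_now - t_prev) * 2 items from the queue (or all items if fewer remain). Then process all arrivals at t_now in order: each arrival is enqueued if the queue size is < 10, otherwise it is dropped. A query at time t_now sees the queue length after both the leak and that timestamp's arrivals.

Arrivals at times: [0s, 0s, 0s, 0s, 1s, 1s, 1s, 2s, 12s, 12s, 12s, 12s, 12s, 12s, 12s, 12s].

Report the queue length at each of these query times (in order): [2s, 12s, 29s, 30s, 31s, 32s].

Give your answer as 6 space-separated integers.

Queue lengths at query times:
  query t=2s: backlog = 4
  query t=12s: backlog = 8
  query t=29s: backlog = 0
  query t=30s: backlog = 0
  query t=31s: backlog = 0
  query t=32s: backlog = 0

Answer: 4 8 0 0 0 0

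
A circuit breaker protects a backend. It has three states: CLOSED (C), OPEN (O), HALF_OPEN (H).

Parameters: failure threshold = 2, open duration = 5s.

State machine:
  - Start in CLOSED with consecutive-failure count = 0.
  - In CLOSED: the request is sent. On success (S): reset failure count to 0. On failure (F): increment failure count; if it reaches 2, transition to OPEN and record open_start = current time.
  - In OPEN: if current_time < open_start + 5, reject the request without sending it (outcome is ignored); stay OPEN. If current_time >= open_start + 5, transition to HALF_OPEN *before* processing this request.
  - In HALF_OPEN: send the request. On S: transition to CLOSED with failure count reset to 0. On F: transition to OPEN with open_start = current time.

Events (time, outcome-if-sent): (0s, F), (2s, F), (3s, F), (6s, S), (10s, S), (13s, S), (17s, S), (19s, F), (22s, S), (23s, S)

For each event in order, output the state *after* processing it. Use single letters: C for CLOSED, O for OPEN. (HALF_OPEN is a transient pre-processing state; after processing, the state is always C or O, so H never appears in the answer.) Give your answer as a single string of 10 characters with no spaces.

State after each event:
  event#1 t=0s outcome=F: state=CLOSED
  event#2 t=2s outcome=F: state=OPEN
  event#3 t=3s outcome=F: state=OPEN
  event#4 t=6s outcome=S: state=OPEN
  event#5 t=10s outcome=S: state=CLOSED
  event#6 t=13s outcome=S: state=CLOSED
  event#7 t=17s outcome=S: state=CLOSED
  event#8 t=19s outcome=F: state=CLOSED
  event#9 t=22s outcome=S: state=CLOSED
  event#10 t=23s outcome=S: state=CLOSED

Answer: COOOCCCCCC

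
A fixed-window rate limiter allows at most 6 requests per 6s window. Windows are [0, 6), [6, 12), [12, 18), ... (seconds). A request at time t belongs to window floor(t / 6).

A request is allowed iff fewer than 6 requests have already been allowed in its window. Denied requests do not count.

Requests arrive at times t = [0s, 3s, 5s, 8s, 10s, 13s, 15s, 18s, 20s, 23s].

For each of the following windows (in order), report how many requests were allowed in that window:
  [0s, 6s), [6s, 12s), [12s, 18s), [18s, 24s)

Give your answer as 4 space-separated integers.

Answer: 3 2 2 3

Derivation:
Processing requests:
  req#1 t=0s (window 0): ALLOW
  req#2 t=3s (window 0): ALLOW
  req#3 t=5s (window 0): ALLOW
  req#4 t=8s (window 1): ALLOW
  req#5 t=10s (window 1): ALLOW
  req#6 t=13s (window 2): ALLOW
  req#7 t=15s (window 2): ALLOW
  req#8 t=18s (window 3): ALLOW
  req#9 t=20s (window 3): ALLOW
  req#10 t=23s (window 3): ALLOW

Allowed counts by window: 3 2 2 3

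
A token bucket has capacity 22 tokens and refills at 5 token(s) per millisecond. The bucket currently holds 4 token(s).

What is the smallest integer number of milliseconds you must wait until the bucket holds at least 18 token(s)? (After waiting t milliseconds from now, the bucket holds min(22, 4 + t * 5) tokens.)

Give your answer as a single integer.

Need 4 + t * 5 >= 18, so t >= 14/5.
Smallest integer t = ceil(14/5) = 3.

Answer: 3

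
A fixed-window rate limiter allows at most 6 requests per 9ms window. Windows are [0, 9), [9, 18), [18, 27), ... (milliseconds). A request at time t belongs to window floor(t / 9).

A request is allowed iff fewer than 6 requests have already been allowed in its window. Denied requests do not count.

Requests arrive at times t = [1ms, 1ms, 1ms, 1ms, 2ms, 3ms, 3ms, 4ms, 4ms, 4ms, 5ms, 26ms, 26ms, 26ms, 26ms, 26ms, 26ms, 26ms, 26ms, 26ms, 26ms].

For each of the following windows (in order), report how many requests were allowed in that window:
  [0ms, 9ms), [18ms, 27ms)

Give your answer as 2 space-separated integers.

Answer: 6 6

Derivation:
Processing requests:
  req#1 t=1ms (window 0): ALLOW
  req#2 t=1ms (window 0): ALLOW
  req#3 t=1ms (window 0): ALLOW
  req#4 t=1ms (window 0): ALLOW
  req#5 t=2ms (window 0): ALLOW
  req#6 t=3ms (window 0): ALLOW
  req#7 t=3ms (window 0): DENY
  req#8 t=4ms (window 0): DENY
  req#9 t=4ms (window 0): DENY
  req#10 t=4ms (window 0): DENY
  req#11 t=5ms (window 0): DENY
  req#12 t=26ms (window 2): ALLOW
  req#13 t=26ms (window 2): ALLOW
  req#14 t=26ms (window 2): ALLOW
  req#15 t=26ms (window 2): ALLOW
  req#16 t=26ms (window 2): ALLOW
  req#17 t=26ms (window 2): ALLOW
  req#18 t=26ms (window 2): DENY
  req#19 t=26ms (window 2): DENY
  req#20 t=26ms (window 2): DENY
  req#21 t=26ms (window 2): DENY

Allowed counts by window: 6 6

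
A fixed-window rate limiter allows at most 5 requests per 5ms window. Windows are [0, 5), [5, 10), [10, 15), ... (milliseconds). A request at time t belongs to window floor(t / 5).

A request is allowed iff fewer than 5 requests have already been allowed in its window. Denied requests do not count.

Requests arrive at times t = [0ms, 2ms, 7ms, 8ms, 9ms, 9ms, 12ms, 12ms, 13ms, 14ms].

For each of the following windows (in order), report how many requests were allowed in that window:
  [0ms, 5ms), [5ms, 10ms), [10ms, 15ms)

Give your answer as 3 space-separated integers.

Answer: 2 4 4

Derivation:
Processing requests:
  req#1 t=0ms (window 0): ALLOW
  req#2 t=2ms (window 0): ALLOW
  req#3 t=7ms (window 1): ALLOW
  req#4 t=8ms (window 1): ALLOW
  req#5 t=9ms (window 1): ALLOW
  req#6 t=9ms (window 1): ALLOW
  req#7 t=12ms (window 2): ALLOW
  req#8 t=12ms (window 2): ALLOW
  req#9 t=13ms (window 2): ALLOW
  req#10 t=14ms (window 2): ALLOW

Allowed counts by window: 2 4 4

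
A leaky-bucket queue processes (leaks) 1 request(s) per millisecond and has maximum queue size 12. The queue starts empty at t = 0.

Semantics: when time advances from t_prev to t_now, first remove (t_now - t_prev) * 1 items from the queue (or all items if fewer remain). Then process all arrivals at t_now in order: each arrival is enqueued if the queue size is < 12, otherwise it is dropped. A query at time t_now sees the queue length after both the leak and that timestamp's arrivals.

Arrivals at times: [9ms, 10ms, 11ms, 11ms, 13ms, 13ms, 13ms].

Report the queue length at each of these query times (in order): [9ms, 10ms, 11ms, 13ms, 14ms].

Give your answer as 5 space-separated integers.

Queue lengths at query times:
  query t=9ms: backlog = 1
  query t=10ms: backlog = 1
  query t=11ms: backlog = 2
  query t=13ms: backlog = 3
  query t=14ms: backlog = 2

Answer: 1 1 2 3 2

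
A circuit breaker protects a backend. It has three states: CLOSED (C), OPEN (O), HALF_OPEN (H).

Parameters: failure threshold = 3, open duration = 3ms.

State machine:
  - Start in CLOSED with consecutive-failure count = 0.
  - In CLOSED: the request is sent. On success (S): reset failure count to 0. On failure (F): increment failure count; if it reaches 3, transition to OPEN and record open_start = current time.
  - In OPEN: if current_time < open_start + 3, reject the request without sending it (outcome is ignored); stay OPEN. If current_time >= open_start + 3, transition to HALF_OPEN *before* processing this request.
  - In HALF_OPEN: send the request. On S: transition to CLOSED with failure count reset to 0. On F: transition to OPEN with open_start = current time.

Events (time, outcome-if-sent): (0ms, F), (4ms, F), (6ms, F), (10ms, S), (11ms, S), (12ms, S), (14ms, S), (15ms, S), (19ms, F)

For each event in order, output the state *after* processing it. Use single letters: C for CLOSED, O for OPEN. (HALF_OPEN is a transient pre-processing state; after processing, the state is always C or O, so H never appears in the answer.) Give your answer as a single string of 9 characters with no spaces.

Answer: CCOCCCCCC

Derivation:
State after each event:
  event#1 t=0ms outcome=F: state=CLOSED
  event#2 t=4ms outcome=F: state=CLOSED
  event#3 t=6ms outcome=F: state=OPEN
  event#4 t=10ms outcome=S: state=CLOSED
  event#5 t=11ms outcome=S: state=CLOSED
  event#6 t=12ms outcome=S: state=CLOSED
  event#7 t=14ms outcome=S: state=CLOSED
  event#8 t=15ms outcome=S: state=CLOSED
  event#9 t=19ms outcome=F: state=CLOSED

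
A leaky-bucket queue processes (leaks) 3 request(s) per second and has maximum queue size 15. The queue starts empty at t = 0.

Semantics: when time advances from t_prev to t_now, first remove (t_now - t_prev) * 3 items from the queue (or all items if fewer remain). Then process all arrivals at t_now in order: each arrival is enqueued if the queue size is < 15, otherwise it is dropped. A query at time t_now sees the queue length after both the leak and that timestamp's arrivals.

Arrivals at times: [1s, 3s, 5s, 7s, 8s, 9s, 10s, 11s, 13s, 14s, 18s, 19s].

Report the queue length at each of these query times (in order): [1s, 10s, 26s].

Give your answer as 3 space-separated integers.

Queue lengths at query times:
  query t=1s: backlog = 1
  query t=10s: backlog = 1
  query t=26s: backlog = 0

Answer: 1 1 0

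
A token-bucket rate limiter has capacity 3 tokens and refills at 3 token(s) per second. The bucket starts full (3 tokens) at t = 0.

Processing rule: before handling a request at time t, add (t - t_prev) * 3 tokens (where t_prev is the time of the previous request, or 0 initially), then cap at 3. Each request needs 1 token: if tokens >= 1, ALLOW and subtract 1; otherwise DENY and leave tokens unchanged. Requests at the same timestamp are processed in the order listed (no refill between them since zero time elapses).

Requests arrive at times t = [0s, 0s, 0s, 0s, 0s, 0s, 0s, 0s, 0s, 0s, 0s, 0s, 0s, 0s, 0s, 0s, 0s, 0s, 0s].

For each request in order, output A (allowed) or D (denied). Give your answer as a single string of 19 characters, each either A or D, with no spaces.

Simulating step by step:
  req#1 t=0s: ALLOW
  req#2 t=0s: ALLOW
  req#3 t=0s: ALLOW
  req#4 t=0s: DENY
  req#5 t=0s: DENY
  req#6 t=0s: DENY
  req#7 t=0s: DENY
  req#8 t=0s: DENY
  req#9 t=0s: DENY
  req#10 t=0s: DENY
  req#11 t=0s: DENY
  req#12 t=0s: DENY
  req#13 t=0s: DENY
  req#14 t=0s: DENY
  req#15 t=0s: DENY
  req#16 t=0s: DENY
  req#17 t=0s: DENY
  req#18 t=0s: DENY
  req#19 t=0s: DENY

Answer: AAADDDDDDDDDDDDDDDD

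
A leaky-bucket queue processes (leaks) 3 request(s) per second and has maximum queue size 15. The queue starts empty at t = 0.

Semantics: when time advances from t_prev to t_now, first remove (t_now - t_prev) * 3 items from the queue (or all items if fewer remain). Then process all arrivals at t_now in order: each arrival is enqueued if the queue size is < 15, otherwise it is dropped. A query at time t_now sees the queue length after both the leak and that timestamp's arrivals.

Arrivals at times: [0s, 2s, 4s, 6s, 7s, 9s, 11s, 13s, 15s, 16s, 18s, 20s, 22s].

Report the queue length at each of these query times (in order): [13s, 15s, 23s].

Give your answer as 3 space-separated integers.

Answer: 1 1 0

Derivation:
Queue lengths at query times:
  query t=13s: backlog = 1
  query t=15s: backlog = 1
  query t=23s: backlog = 0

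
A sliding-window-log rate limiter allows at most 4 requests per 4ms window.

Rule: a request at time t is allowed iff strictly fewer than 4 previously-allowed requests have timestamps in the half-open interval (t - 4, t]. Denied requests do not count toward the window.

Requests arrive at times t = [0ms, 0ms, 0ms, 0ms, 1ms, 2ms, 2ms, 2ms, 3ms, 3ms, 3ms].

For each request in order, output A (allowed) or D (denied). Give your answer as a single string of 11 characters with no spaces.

Tracking allowed requests in the window:
  req#1 t=0ms: ALLOW
  req#2 t=0ms: ALLOW
  req#3 t=0ms: ALLOW
  req#4 t=0ms: ALLOW
  req#5 t=1ms: DENY
  req#6 t=2ms: DENY
  req#7 t=2ms: DENY
  req#8 t=2ms: DENY
  req#9 t=3ms: DENY
  req#10 t=3ms: DENY
  req#11 t=3ms: DENY

Answer: AAAADDDDDDD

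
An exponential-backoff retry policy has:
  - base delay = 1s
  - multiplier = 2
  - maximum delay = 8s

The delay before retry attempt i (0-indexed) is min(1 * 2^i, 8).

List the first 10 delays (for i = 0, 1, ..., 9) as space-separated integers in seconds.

Computing each delay:
  i=0: min(1*2^0, 8) = 1
  i=1: min(1*2^1, 8) = 2
  i=2: min(1*2^2, 8) = 4
  i=3: min(1*2^3, 8) = 8
  i=4: min(1*2^4, 8) = 8
  i=5: min(1*2^5, 8) = 8
  i=6: min(1*2^6, 8) = 8
  i=7: min(1*2^7, 8) = 8
  i=8: min(1*2^8, 8) = 8
  i=9: min(1*2^9, 8) = 8

Answer: 1 2 4 8 8 8 8 8 8 8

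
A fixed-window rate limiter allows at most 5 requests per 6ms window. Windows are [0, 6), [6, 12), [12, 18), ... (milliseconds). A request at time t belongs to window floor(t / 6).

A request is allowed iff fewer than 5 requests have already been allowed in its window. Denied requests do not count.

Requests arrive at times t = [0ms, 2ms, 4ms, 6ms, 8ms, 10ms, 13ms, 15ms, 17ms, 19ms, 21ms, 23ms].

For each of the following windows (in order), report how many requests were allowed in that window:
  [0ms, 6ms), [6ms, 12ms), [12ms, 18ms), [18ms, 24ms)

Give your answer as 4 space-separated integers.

Answer: 3 3 3 3

Derivation:
Processing requests:
  req#1 t=0ms (window 0): ALLOW
  req#2 t=2ms (window 0): ALLOW
  req#3 t=4ms (window 0): ALLOW
  req#4 t=6ms (window 1): ALLOW
  req#5 t=8ms (window 1): ALLOW
  req#6 t=10ms (window 1): ALLOW
  req#7 t=13ms (window 2): ALLOW
  req#8 t=15ms (window 2): ALLOW
  req#9 t=17ms (window 2): ALLOW
  req#10 t=19ms (window 3): ALLOW
  req#11 t=21ms (window 3): ALLOW
  req#12 t=23ms (window 3): ALLOW

Allowed counts by window: 3 3 3 3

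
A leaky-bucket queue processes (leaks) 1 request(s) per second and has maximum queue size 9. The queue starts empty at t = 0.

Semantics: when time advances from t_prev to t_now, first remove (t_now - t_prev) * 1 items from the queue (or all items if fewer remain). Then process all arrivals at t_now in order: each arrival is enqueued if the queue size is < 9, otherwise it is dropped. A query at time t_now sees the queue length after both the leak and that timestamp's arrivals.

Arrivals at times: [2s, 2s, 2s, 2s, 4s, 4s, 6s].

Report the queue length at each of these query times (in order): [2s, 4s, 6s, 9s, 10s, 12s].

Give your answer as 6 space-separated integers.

Queue lengths at query times:
  query t=2s: backlog = 4
  query t=4s: backlog = 4
  query t=6s: backlog = 3
  query t=9s: backlog = 0
  query t=10s: backlog = 0
  query t=12s: backlog = 0

Answer: 4 4 3 0 0 0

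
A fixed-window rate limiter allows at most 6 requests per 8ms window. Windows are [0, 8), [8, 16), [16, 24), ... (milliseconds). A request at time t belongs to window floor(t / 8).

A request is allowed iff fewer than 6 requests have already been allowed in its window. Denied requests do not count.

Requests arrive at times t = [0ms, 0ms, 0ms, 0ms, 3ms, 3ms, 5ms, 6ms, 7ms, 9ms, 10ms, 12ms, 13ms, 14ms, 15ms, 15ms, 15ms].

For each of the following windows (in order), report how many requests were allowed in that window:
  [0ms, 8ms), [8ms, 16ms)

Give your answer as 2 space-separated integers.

Answer: 6 6

Derivation:
Processing requests:
  req#1 t=0ms (window 0): ALLOW
  req#2 t=0ms (window 0): ALLOW
  req#3 t=0ms (window 0): ALLOW
  req#4 t=0ms (window 0): ALLOW
  req#5 t=3ms (window 0): ALLOW
  req#6 t=3ms (window 0): ALLOW
  req#7 t=5ms (window 0): DENY
  req#8 t=6ms (window 0): DENY
  req#9 t=7ms (window 0): DENY
  req#10 t=9ms (window 1): ALLOW
  req#11 t=10ms (window 1): ALLOW
  req#12 t=12ms (window 1): ALLOW
  req#13 t=13ms (window 1): ALLOW
  req#14 t=14ms (window 1): ALLOW
  req#15 t=15ms (window 1): ALLOW
  req#16 t=15ms (window 1): DENY
  req#17 t=15ms (window 1): DENY

Allowed counts by window: 6 6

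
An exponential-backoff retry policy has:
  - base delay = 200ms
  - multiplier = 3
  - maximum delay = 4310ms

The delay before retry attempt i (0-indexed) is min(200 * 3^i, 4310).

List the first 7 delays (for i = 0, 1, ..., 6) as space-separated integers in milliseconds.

Computing each delay:
  i=0: min(200*3^0, 4310) = 200
  i=1: min(200*3^1, 4310) = 600
  i=2: min(200*3^2, 4310) = 1800
  i=3: min(200*3^3, 4310) = 4310
  i=4: min(200*3^4, 4310) = 4310
  i=5: min(200*3^5, 4310) = 4310
  i=6: min(200*3^6, 4310) = 4310

Answer: 200 600 1800 4310 4310 4310 4310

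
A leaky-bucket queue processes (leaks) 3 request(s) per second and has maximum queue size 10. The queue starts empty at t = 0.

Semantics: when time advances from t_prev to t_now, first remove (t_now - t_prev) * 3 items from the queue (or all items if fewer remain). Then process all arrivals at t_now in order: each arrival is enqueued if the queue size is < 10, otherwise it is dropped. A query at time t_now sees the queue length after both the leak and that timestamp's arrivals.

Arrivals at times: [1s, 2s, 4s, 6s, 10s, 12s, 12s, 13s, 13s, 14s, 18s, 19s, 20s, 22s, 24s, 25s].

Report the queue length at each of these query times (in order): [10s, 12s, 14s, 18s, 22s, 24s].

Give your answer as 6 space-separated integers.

Answer: 1 2 1 1 1 1

Derivation:
Queue lengths at query times:
  query t=10s: backlog = 1
  query t=12s: backlog = 2
  query t=14s: backlog = 1
  query t=18s: backlog = 1
  query t=22s: backlog = 1
  query t=24s: backlog = 1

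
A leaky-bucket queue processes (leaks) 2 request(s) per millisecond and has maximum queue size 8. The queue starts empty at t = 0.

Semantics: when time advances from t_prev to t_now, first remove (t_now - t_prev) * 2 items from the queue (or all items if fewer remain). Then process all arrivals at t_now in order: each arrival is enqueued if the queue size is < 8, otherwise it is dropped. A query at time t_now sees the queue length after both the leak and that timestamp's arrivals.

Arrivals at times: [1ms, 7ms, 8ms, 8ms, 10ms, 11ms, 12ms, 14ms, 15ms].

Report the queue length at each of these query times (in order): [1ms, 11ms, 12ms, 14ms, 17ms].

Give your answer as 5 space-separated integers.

Queue lengths at query times:
  query t=1ms: backlog = 1
  query t=11ms: backlog = 1
  query t=12ms: backlog = 1
  query t=14ms: backlog = 1
  query t=17ms: backlog = 0

Answer: 1 1 1 1 0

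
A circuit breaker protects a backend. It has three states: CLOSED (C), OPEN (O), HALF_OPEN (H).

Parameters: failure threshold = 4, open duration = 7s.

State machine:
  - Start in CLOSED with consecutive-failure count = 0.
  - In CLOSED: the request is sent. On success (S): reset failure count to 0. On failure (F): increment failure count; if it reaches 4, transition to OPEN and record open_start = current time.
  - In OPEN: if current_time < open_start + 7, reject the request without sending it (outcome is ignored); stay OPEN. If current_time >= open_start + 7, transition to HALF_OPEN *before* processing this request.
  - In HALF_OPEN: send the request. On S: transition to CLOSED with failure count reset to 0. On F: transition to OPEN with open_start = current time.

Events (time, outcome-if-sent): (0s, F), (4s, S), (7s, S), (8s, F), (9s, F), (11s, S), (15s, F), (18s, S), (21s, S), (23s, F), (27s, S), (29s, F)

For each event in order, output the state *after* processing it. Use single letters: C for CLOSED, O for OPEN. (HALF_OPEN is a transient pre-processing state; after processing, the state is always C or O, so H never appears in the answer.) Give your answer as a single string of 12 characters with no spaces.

State after each event:
  event#1 t=0s outcome=F: state=CLOSED
  event#2 t=4s outcome=S: state=CLOSED
  event#3 t=7s outcome=S: state=CLOSED
  event#4 t=8s outcome=F: state=CLOSED
  event#5 t=9s outcome=F: state=CLOSED
  event#6 t=11s outcome=S: state=CLOSED
  event#7 t=15s outcome=F: state=CLOSED
  event#8 t=18s outcome=S: state=CLOSED
  event#9 t=21s outcome=S: state=CLOSED
  event#10 t=23s outcome=F: state=CLOSED
  event#11 t=27s outcome=S: state=CLOSED
  event#12 t=29s outcome=F: state=CLOSED

Answer: CCCCCCCCCCCC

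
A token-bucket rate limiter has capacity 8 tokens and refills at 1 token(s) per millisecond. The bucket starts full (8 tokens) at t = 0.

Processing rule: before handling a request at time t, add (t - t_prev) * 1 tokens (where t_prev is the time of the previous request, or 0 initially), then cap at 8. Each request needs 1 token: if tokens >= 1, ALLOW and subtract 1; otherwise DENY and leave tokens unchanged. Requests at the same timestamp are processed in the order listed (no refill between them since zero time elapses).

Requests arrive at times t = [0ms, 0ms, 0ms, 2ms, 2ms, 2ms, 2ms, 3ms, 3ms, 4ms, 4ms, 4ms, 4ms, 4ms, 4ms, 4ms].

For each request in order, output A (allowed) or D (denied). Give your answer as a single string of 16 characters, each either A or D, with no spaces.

Simulating step by step:
  req#1 t=0ms: ALLOW
  req#2 t=0ms: ALLOW
  req#3 t=0ms: ALLOW
  req#4 t=2ms: ALLOW
  req#5 t=2ms: ALLOW
  req#6 t=2ms: ALLOW
  req#7 t=2ms: ALLOW
  req#8 t=3ms: ALLOW
  req#9 t=3ms: ALLOW
  req#10 t=4ms: ALLOW
  req#11 t=4ms: ALLOW
  req#12 t=4ms: ALLOW
  req#13 t=4ms: DENY
  req#14 t=4ms: DENY
  req#15 t=4ms: DENY
  req#16 t=4ms: DENY

Answer: AAAAAAAAAAAADDDD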